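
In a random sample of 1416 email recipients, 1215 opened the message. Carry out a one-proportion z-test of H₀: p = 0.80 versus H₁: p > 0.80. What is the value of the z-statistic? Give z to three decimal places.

z = 5.461

With x = 1215 successes in n = 1416, p̂ = 0.85805.
SE₀ = √(0.80·0.20/1416) = 0.010630.
Test statistic: z = 0.05805/0.010630 = 5.461.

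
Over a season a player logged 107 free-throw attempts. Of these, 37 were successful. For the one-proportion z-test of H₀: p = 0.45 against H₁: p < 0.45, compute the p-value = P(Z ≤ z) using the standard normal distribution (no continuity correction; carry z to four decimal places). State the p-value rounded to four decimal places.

p-value = 0.0151

With x = 37 successes in n = 107, p̂ = 0.34579.
Under H₀, SE = √(p₀(1−p₀)/n) = √(0.45·0.55/107) = √0.002313084 = 0.048095.
z = (p̂ − p₀)/SE = (37/107 − 0.45)/0.048095 ≈ -2.1667.
From the standard normal, P(Z ≤ z) = 0.0151.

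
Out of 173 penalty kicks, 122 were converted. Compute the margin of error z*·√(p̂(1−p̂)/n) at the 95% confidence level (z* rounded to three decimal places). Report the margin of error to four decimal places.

ME = 0.0679

p̂ = 122/173 = 0.70520.
SE = √(p̂(1−p̂)/n) = √(0.207892/173) = 0.034665.
z* = 1.960 at the 95% level.
ME = 1.960·0.034665 = 0.0679.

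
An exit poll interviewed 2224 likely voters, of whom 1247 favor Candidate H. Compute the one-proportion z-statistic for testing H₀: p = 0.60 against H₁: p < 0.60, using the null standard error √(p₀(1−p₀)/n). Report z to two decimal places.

z = -3.78

With x = 1247 successes in n = 2224, p̂ = 0.56070.
Under H₀, SE = √(p₀(1−p₀)/n) = √(0.60·0.40/2224) = √0.000107914 = 0.010388.
Test statistic: z = -0.03930/0.010388 = -3.78.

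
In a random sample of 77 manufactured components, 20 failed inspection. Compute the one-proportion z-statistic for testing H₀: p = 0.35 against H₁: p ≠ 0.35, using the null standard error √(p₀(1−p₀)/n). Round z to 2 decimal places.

p̂ = 20/77 = 0.25974.
Under H₀, SE = √(p₀(1−p₀)/n) = √(0.35·0.65/77) = √0.002954545 = 0.054356.
z = (p̂ − p₀)/SE = (0.25974 − 0.35)/0.054356 = -1.66.

z = -1.66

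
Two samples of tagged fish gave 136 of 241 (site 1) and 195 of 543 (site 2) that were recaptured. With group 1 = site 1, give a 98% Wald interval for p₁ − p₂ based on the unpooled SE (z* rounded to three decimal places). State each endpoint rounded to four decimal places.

(0.1168, 0.2936)

p̂₁ = 0.56432, p̂₂ = 0.35912, so the observed difference is 0.20520.
Unpooled SE = √(p̂₁(1−p̂₁)/n₁ + p̂₂(1−p̂₂)/n₂) = √(0.001020181 + 0.000423852) = 0.038000.
For 98% confidence, z* = 2.326. Margin = 2.326·0.038000 = 0.08839.
CI: 0.20520 ± 0.08839 = (0.1168, 0.2936).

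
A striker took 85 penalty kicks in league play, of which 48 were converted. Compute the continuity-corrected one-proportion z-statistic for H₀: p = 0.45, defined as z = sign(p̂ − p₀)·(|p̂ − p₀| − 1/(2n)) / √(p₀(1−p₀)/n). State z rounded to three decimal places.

z = 2.017

With x = 48 successes in n = 85, p̂ = 0.56471. p̂ − p₀ = 0.114706.
Continuity correction 1/(2n) = 1/170 = 0.005882.
Corrected numerator: |0.114706| − 0.005882 = 0.108824.
Null standard error: √(0.45·0.55/85) = √0.002911765 = 0.053961.
z = (+)0.108824/0.053961 = 2.017.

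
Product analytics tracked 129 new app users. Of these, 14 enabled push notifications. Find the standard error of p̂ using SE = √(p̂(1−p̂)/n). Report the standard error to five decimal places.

With x = 14 successes in n = 129, p̂ = 0.10853.
p̂(1−p̂) = 0.10853·0.89147 = 0.096751.
Dividing by n and taking the root: √0.000750008 = 0.02739.

SE = 0.02739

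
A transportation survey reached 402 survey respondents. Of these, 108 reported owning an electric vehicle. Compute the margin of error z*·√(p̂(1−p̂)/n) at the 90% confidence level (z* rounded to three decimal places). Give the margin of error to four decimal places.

ME = 0.0364

The sample proportion is 108/402 = 0.26866.
Standard error of p̂: √(0.196480/402) = √0.000488757 = 0.022108.
z* = 1.645 at the 90% level.
ME = 1.645·0.022108 = 0.0364.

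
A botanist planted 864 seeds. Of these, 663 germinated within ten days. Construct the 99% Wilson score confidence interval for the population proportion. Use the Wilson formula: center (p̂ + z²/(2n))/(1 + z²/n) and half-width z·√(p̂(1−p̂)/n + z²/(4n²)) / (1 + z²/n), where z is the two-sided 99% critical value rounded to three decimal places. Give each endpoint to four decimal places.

(0.7284, 0.8023)

Here p̂ = 663/864 = 0.76736 and z = 2.576 (z² = 6.635776).
Denominator 1 + z²/n = 1 + 6.635776/864 = 1.007680.
Center = (0.76736 + 0.003840)/1.007680 = 0.76532.
Radicand: p̂(1−p̂)/n + z²/(4n²) = 0.000206618 + 0.000002222 = 0.000208840.
Half-width = 2.576·√0.000208840/1.007680 = 0.03694.
CI: 0.76532 ± 0.03694 = (0.7284, 0.8023).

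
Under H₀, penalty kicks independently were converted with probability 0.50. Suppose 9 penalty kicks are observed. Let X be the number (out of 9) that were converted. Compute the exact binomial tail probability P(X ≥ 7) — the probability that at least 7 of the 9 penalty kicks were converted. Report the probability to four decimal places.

P = 0.0898

X ~ Binomial(n=9, p=0.50).
P(X ≥ 7) = C(9,7)·0.50^7·0.50^2 + C(9,8)·0.50^8·0.50^1 + C(9,9)·0.50^9·0.50^0.
= 0.070312 + 0.017578 + 0.001953 = 0.0898.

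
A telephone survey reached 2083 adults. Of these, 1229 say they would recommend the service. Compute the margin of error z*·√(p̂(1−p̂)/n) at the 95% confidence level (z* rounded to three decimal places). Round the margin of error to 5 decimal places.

Sample proportion p̂ = 1229/2083 = 0.59001.
SE = √(p̂(1−p̂)/n) = √(0.241897/2083) = 0.010776.
The 95% critical value is z* = 1.960.
ME = 1.960·0.010776 = 0.02112.

ME = 0.02112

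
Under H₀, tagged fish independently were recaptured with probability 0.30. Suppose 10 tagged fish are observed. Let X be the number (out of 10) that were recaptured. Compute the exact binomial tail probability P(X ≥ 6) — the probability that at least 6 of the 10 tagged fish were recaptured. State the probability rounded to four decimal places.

X ~ Binomial(n=10, p=0.30).
P(X ≥ 6) = Σ_{j=6}^{10} C(10,j)·0.30^j·0.70^{10−j}.
= 0.036757 + 0.009002 + 0.001447 + 0.000138 + 0.000006 = 0.0473.

P = 0.0473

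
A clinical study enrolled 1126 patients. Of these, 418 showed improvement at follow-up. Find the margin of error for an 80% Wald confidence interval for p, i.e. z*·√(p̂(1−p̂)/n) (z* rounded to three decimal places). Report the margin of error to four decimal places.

The sample proportion is 418/1126 = 0.37123.
SE(p̂) = √(0.37123·0.62877/1126) = 0.014398.
The 80% critical value is z* = 1.282.
ME = 1.282·0.014398 = 0.0185.

ME = 0.0185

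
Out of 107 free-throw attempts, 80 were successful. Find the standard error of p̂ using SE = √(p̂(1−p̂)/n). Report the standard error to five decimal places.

SE = 0.04199

Sample proportion p̂ = 80/107 = 0.74766.
p̂(1−p̂) = 0.188665.
Dividing by n and taking the root: √0.001763224 = 0.04199.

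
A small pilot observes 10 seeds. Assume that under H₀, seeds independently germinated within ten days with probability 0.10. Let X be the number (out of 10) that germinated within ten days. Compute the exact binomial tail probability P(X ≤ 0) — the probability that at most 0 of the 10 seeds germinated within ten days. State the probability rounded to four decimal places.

X ~ Binomial(n=10, p=0.10).
P(X ≤ 0) = C(10,0)·0.10^0·0.90^10.
= 0.348678 = 0.3487.

P = 0.3487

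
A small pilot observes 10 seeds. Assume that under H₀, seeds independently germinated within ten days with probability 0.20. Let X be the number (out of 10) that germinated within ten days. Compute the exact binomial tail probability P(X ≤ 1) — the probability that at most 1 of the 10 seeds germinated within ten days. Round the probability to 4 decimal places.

X ~ Binomial(n=10, p=0.20).
P(X ≤ 1) = C(10,0)·0.20^0·0.80^10 + C(10,1)·0.20^1·0.80^9.
= 0.107374 + 0.268435 = 0.3758.

P = 0.3758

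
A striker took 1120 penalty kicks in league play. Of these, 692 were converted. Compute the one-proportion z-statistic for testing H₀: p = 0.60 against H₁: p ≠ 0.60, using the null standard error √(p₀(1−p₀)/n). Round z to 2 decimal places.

z = 1.22

p̂ = 692/1120 = 0.61786.
Under H₀, SE = √(p₀(1−p₀)/n) = √(0.60·0.40/1120) = √0.000214286 = 0.014639.
z = (p̂ − p₀)/SE = (0.61786 − 0.60)/0.014639 = 1.22.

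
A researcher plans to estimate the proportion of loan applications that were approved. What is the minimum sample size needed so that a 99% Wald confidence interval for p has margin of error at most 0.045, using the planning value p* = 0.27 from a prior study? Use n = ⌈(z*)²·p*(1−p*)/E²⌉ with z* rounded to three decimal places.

The 99% critical value is z* = 2.576.
p*(1−p*) = 0.1971.
(z*)²·p*(1−p*)/E² = 6.635776·0.1971/0.002025 = 645.882.
Rounding up, n = 646.

n = 646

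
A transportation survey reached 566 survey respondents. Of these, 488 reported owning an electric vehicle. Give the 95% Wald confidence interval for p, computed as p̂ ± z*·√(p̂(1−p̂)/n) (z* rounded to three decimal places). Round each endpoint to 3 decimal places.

With x = 488 successes in n = 566, p̂ = 0.86219.
SE = √(p̂(1−p̂)/n) = √(0.118818/566) = 0.014489.
z* = 1.960 at the 95% level.
Margin of error: 1.960 × 0.014489 = 0.02840.
CI: 0.86219 ± 0.02840 = (0.834, 0.891).

(0.834, 0.891)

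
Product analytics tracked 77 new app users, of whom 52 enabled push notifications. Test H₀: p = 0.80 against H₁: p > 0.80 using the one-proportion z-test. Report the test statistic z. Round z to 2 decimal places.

Sample proportion p̂ = 52/77 = 0.67532.
Null standard error: √(0.80·0.20/77) = √0.002077922 = 0.045584.
Test statistic: z = -0.12468/0.045584 = -2.74.

z = -2.74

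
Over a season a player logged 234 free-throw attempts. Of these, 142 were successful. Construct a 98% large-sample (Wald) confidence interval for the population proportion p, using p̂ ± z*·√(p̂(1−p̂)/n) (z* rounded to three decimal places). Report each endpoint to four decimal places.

With x = 142 successes in n = 234, p̂ = 0.60684.
Standard error of p̂: √(0.238586/234) = √0.001019597 = 0.031931.
The 98% critical value is z* = 2.326.
Margin of error: 2.326 × 0.031931 = 0.07427.
CI: 0.60684 ± 0.07427 = (0.5326, 0.6811).

(0.5326, 0.6811)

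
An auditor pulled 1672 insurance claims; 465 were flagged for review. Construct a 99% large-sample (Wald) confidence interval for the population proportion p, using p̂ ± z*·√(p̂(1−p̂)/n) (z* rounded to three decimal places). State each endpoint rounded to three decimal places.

(0.250, 0.306)

p̂ = 465/1672 = 0.27811.
SE = √(p̂(1−p̂)/n) = √(0.200765/1672) = 0.010958.
z* = 2.576 at the 99% level.
Margin of error: 2.576 × 0.010958 = 0.02823.
CI: 0.27811 ± 0.02823 = (0.250, 0.306).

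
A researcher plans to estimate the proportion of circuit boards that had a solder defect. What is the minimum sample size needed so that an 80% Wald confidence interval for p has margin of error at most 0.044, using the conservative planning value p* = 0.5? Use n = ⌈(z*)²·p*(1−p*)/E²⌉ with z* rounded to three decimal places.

The 80% critical value is z* = 1.282.
p*(1−p*) = 0.50·0.50 = 0.2500.
Required n before rounding: 1.643524 × 0.2500 / 0.044² = 212.232.
Rounding up, n = 213.

n = 213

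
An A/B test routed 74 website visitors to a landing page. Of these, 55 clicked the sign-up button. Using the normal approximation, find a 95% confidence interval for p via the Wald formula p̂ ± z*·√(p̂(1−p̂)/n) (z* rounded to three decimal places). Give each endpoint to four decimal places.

(0.6437, 0.8428)

Sample proportion p̂ = 55/74 = 0.74324.
Standard error of p̂: √(0.190833/74) = √0.002578821 = 0.050782.
For 95% confidence, z* = 1.960.
Margin of error: 1.960 × 0.050782 = 0.09953.
CI: 0.74324 ± 0.09953 = (0.6437, 0.8428).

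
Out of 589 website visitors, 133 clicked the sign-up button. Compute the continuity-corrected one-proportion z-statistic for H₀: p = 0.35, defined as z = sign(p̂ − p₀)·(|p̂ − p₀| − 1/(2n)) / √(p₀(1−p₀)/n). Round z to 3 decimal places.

z = -6.276

Sample proportion p̂ = 133/589 = 0.22581. p̂ − p₀ = -0.124194.
1/(2n) = 0.000849.
Corrected numerator: |-0.124194| − 0.000849 = 0.123345.
Null standard error: √(0.35·0.65/589) = √0.000386248 = 0.019653.
z = (−)0.123345/0.019653 = -6.276.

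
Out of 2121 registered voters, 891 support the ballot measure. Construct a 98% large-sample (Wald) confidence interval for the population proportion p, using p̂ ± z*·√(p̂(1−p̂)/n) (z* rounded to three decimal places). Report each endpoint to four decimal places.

(0.3952, 0.4450)

Sample proportion p̂ = 891/2121 = 0.42008.
SE = √(p̂(1−p̂)/n) = √(0.243614/2121) = 0.010717.
For 98% confidence, z* = 2.326.
Margin = 2.326·0.010717 = 0.02493.
So the interval runs from 0.3952 to 0.4450.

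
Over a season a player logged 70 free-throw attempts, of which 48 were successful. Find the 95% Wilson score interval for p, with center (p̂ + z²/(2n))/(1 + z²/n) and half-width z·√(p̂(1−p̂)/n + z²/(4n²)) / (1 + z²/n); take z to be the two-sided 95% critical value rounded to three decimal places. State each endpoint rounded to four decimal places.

Here p̂ = 48/70 = 0.68571 and z = 1.960 (z² = 3.841600).
1 + z²/n = 1.054880.
Adjusted center: (0.68571 + z²/(2n))/1.054880 = 0.67605.
Radicand: p̂(1−p̂)/n + z²/(4n²) = 0.003078717 + 0.000196000 = 0.003274717.
Half-width = z·√(radicand)/denom = 1.960·0.057225/1.054880 = 0.10633.
CI: 0.67605 ± 0.10633 = (0.5697, 0.7824).

(0.5697, 0.7824)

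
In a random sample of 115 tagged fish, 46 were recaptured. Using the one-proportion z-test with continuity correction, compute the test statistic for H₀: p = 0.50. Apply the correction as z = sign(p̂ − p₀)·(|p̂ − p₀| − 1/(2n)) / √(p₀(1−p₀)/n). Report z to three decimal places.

Sample proportion p̂ = 46/115 = 0.40000. p̂ − p₀ = -0.100000.
1/(2n) = 0.004348.
Corrected numerator: |-0.100000| − 0.004348 = 0.095652.
Null standard error: √(0.50·0.50/115) = √0.002173913 = 0.046625.
z = (−)0.095652/0.046625 = -2.052.

z = -2.052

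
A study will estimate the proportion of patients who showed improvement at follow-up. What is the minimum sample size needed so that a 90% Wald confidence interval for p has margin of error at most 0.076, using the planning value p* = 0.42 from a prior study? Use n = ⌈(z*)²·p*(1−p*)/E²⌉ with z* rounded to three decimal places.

n = 115

For 90% confidence, z* = 1.645.
p*(1−p*) = 0.2436.
Required n before rounding: 2.706025 × 0.2436 / 0.076² = 114.125.
Rounding up, n = 115.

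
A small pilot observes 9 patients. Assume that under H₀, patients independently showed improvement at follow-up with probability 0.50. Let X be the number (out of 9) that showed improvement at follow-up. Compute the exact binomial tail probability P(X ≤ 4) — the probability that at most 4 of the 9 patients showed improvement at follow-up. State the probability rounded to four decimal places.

P = 0.5000

X is binomial with n = 9 and p = 0.50.
P(X ≤ 4) = Σ_{j=0}^{4} C(9,j)·0.50^j·0.50^{9−j}.
= 0.001953 + 0.017578 + 0.070312 + 0.164062 + 0.246094 = 0.5000.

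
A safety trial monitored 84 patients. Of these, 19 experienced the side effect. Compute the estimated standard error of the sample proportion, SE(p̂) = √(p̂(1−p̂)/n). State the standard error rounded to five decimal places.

With x = 19 successes in n = 84, p̂ = 0.22619.
p̂(1−p̂) = 0.22619·0.77381 = 0.175028.
Dividing by n and taking the root: √0.002083667 = 0.04565.

SE = 0.04565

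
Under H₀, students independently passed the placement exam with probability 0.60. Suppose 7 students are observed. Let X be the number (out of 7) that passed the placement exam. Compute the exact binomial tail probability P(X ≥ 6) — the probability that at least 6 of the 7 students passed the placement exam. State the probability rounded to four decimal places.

P = 0.1586

X is binomial with n = 7 and p = 0.60.
P(X ≥ 6) = C(7,6)·0.60^6·0.40^1 + C(7,7)·0.60^7·0.40^0.
= 0.130637 + 0.027994 = 0.1586.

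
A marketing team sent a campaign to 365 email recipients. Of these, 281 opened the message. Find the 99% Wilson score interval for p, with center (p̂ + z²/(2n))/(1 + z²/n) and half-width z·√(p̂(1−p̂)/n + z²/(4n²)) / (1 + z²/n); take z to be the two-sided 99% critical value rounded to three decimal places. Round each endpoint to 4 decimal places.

(0.7086, 0.8215)

Here p̂ = 281/365 = 0.76986 and z = 2.576 (z² = 6.635776).
Denominator 1 + z²/n = 1 + 6.635776/365 = 1.018180.
Adjusted center: (0.76986 + z²/(2n))/1.018180 = 0.76504.
Radicand: p̂(1−p̂)/n + z²/(4n²) = 0.000485408 + 0.000012452 = 0.000497860.
Half-width = z·√(radicand)/denom = 2.576·0.022313/1.018180 = 0.05645.
CI: 0.76504 ± 0.05645 = (0.7086, 0.8215).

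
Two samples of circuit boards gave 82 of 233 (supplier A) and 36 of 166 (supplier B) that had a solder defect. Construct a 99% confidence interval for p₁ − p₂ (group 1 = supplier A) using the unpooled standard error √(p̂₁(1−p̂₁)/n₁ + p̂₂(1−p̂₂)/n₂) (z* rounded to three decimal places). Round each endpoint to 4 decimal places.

p̂₁ = 0.35193, p̂₂ = 0.21687, so the observed difference is 0.13506.
SE = √(0.000978866 + 0.001023108) = √0.002001974 = 0.044743.
For 99% confidence, z* = 2.576. Margin = 2.576·0.044743 = 0.11526.
Interval: 0.13506 ± 0.11526 → (0.0198, 0.2503).

(0.0198, 0.2503)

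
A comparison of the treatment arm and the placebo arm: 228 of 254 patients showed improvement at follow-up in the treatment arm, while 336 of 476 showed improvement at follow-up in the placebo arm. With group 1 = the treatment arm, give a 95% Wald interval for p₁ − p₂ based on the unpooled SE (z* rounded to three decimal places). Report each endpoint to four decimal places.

p̂₁ = 228/254 = 0.89764, p̂₂ = 336/476 = 0.70588; p̂₁ − p̂₂ = 0.19176.
SE = √(0.000361749 + 0.000436161) = √0.000797910 = 0.028247.
z* = 1.960 at the 95% level. Margin of error = 0.05536.
CI: 0.19176 ± 0.05536 = (0.1364, 0.2471).

(0.1364, 0.2471)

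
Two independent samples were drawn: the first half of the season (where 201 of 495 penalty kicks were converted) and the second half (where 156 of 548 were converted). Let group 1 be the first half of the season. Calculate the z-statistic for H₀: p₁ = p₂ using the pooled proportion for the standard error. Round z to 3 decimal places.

z = 4.126

Sample proportions: p̂₁ = 201/495 = 0.40606 and p̂₂ = 156/548 = 0.28467.
Pooled p̂ = (201+156)/(495+548) = 357/1043 = 0.34228.
SE = √[p̂(1−p̂)(1/n₁+1/n₂)] = √[0.34228·0.65772·(1/495+1/548)] ≈ 0.029421.
z = 0.12139/0.029421 = 4.126.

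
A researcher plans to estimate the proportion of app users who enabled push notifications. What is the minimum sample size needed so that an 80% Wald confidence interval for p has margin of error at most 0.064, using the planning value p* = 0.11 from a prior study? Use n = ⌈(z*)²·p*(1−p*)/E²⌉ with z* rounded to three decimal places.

n = 40

The 80% critical value is z* = 1.282.
p*(1−p*) = 0.0979.
Required n before rounding: 1.643524 × 0.0979 / 0.064² = 39.282.
Rounding up, n = 40.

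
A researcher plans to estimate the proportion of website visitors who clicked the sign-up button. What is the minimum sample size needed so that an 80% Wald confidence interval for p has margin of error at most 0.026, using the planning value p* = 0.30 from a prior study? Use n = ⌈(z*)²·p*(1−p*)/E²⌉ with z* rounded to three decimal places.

For 80% confidence, z* = 1.282.
p*(1−p*) = 0.2100.
Required n before rounding: 1.643524 × 0.2100 / 0.026² = 510.562.
⌈510.562⌉ = 511.

n = 511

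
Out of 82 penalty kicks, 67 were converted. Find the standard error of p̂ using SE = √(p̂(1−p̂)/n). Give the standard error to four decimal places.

SE = 0.0427

The sample proportion is 67/82 = 0.81707.
p̂(1−p̂) = 0.149467.
Dividing by n and taking the root: √0.001822768 = 0.0427.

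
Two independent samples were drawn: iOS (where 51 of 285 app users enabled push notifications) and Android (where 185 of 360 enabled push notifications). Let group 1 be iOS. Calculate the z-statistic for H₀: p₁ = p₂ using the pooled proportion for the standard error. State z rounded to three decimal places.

z = -8.770

Sample proportions: p̂₁ = 51/285 = 0.17895 and p̂₂ = 185/360 = 0.51389.
Pooling: p̂ = 236/645 = 0.36589.
Pooled SE = √[0.2320149·0.00628655] ≈ 0.038191.
z = -0.33494/0.038191 = -8.770.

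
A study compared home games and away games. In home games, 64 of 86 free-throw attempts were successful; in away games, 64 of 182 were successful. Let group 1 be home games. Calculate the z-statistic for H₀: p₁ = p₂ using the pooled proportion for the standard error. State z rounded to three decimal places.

Sample proportions: p̂₁ = 64/86 = 0.74419 and p̂₂ = 64/182 = 0.35165.
Pooled p̂ = (64+64)/(86+182) = 128/268 = 0.47761.
Pooled SE = √[0.2494988·0.01712241] ≈ 0.065361.
z = 0.39254/0.065361 = 6.006.

z = 6.006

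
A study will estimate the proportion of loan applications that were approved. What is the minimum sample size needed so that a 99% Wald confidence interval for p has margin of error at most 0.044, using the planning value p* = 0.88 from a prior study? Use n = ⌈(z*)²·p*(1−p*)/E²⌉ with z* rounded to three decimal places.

n = 362

z* = 2.576 at the 99% level.
p*(1−p*) = 0.1056.
Required n before rounding: 6.635776 × 0.1056 / 0.044² = 361.951.
Rounding up, n = 362.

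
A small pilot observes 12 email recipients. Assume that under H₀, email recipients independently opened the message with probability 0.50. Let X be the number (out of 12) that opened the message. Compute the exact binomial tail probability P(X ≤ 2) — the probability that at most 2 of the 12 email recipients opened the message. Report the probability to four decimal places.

X ~ Binomial(n=12, p=0.50).
P(X ≤ 2) = C(12,0)·0.50^0·0.50^12 + C(12,1)·0.50^1·0.50^11 + C(12,2)·0.50^2·0.50^10.
= 0.000244 + 0.002930 + 0.016113 = 0.0193.

P = 0.0193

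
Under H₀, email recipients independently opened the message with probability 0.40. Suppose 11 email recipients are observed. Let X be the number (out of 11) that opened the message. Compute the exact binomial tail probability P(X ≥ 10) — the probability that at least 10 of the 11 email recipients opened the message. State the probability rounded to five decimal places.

X is binomial with n = 11 and p = 0.40.
P(X ≥ 10) = C(11,10)·0.40^10·0.60^1 + C(11,11)·0.40^11·0.60^0.
= 0.000692 + 0.000042 = 0.00073.

P = 0.00073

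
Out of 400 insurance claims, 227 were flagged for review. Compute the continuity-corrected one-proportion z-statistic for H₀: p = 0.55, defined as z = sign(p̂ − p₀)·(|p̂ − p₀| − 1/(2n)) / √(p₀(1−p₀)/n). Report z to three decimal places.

z = 0.653

p̂ = 227/400 = 0.56750. p̂ − p₀ = 0.017500.
Continuity correction 1/(2n) = 1/800 = 0.001250.
Corrected numerator: |0.017500| − 0.001250 = 0.016250.
SE₀ = √(0.55·0.45/400) = 0.024875.
z = (+)0.016250/0.024875 = 0.653.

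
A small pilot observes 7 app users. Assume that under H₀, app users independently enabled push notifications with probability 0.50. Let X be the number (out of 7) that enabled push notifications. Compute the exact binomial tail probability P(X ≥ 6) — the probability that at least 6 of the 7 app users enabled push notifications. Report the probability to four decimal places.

X ~ Binomial(n=7, p=0.50).
P(X ≥ 6) = C(7,6)·0.50^6·0.50^1 + C(7,7)·0.50^7·0.50^0.
= 0.054688 + 0.007812 = 0.0625.

P = 0.0625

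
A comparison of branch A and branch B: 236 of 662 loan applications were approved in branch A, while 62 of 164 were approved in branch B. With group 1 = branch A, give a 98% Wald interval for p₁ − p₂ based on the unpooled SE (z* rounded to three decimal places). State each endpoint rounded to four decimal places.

(-0.1197, 0.0766)

p̂₁ = 0.35650, p̂₂ = 0.37805, so the observed difference is -0.02155.
SE = √(0.000346535 + 0.001433707) = √0.001780242 = 0.042193.
z* = 2.326 at the 98% level. Margin of error = 0.09814.
So the interval runs from -0.1197 to 0.0766.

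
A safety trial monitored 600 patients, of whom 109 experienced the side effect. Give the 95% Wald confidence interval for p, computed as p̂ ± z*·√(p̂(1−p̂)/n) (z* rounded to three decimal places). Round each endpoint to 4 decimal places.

(0.1508, 0.2125)

With x = 109 successes in n = 600, p̂ = 0.18167.
SE(p̂) = √(0.18167·0.81833/600) = 0.015741.
The 95% critical value is z* = 1.960.
Margin = 1.960·0.015741 = 0.03085.
So the interval runs from 0.1508 to 0.2125.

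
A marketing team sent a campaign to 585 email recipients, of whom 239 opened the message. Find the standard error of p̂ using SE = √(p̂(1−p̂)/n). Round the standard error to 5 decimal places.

p̂ = 239/585 = 0.40855.
p̂(1−p̂) = 0.40855·0.59145 = 0.241637.
SE = √(0.241637/585) = 0.02032.

SE = 0.02032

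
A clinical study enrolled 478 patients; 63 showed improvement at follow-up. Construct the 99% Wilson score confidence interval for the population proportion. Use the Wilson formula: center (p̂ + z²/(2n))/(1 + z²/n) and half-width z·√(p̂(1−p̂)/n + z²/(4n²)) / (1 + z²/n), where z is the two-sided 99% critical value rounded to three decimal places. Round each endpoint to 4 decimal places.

(0.0969, 0.1767)

p̂ = 63/478 = 0.13180; z = 2.576, so z² = 6.635776.
1 + z²/n = 1.013882.
Center = (0.13180 + 0.006941)/1.013882 = 0.13684.
Radicand: p̂(1−p̂)/n + z²/(4n²) = 0.000239389 + 0.000007261 = 0.000246650.
Half-width = z·√(radicand)/denom = 2.576·0.015705/1.013882 = 0.03990.
So the interval runs from 0.0969 to 0.1767.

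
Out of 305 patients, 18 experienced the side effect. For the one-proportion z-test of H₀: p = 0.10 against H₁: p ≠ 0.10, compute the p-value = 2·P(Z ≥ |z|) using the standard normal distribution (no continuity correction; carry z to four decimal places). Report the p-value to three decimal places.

p̂ = 18/305 = 0.05902.
Under H₀, SE = √(p₀(1−p₀)/n) = √(0.10·0.90/305) = √0.000295082 = 0.017178.
Test statistic (full precision, shown to 4 dp): z = (18/305 − 0.10)/SE₀ ≈ -2.3858.
p-value = 2·P(Z ≥ |z|) with z = -2.3858 → 0.017.

p-value = 0.017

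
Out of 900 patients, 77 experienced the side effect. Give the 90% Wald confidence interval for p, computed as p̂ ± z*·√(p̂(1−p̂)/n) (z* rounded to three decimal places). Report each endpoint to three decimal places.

(0.070, 0.101)

Sample proportion p̂ = 77/900 = 0.08556.
SE(p̂) = √(0.08556·0.91444/900) = 0.009324.
For 90% confidence, z* = 1.645.
Margin = 1.645·0.009324 = 0.01534.
So the interval runs from 0.070 to 0.101.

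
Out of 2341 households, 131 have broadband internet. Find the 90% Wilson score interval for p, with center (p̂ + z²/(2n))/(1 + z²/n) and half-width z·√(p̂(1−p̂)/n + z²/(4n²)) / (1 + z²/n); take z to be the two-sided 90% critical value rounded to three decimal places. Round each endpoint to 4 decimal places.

Here p̂ = 131/2341 = 0.05596 and z = 1.645 (z² = 2.706025).
Denominator 1 + z²/n = 1 + 2.706025/2341 = 1.001156.
Center = (0.05596 + 0.000578)/1.001156 = 0.05647.
Radicand: p̂(1−p̂)/n + z²/(4n²) = 0.000022566 + 0.000000123 = 0.000022689.
Half-width = z·√(radicand)/denom = 1.645·0.004763/1.001156 = 0.00783.
CI: 0.05647 ± 0.00783 = (0.0486, 0.0643).

(0.0486, 0.0643)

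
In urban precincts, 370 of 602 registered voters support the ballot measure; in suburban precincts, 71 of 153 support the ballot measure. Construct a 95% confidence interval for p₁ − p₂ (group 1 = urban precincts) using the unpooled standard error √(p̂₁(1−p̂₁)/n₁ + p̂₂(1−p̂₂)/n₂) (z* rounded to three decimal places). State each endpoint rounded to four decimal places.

(0.0625, 0.2386)

p̂₁ = 370/602 = 0.61462, p̂₂ = 71/153 = 0.46405; p̂₁ − p̂₂ = 0.15057.
Unpooled SE = √(p̂₁(1−p̂₁)/n₁ + p̂₂(1−p̂₂)/n₂) = √(0.000393460 + 0.001625541) = 0.044933.
The 95% critical value is z* = 1.960. Margin of error = 0.08807.
So the interval runs from 0.0625 to 0.2386.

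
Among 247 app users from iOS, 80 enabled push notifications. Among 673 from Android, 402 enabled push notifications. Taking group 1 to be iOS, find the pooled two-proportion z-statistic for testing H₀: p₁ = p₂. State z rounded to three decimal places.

p̂₁ = 80/247 = 0.32389, p̂₂ = 402/673 = 0.59733.
Pooled p̂ = (80+402)/(247+673) = 482/920 = 0.52391.
SE = √[p̂(1−p̂)(1/n₁+1/n₂)] = √[0.52391·0.47609·(1/247+1/673)] ≈ 0.037154.
z = -0.27344/0.037154 = -7.360.

z = -7.360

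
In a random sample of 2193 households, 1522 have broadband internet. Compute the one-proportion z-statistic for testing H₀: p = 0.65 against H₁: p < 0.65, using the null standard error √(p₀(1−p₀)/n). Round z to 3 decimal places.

Sample proportion p̂ = 1522/2193 = 0.69403.
Null standard error: √(0.65·0.35/2193) = √0.000103739 = 0.010185.
Test statistic: z = 0.04403/0.010185 = 4.323.

z = 4.323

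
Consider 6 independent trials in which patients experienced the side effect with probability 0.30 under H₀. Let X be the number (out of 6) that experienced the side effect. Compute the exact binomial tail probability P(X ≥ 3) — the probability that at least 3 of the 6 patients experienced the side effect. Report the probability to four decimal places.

X is binomial with n = 6 and p = 0.30.
P(X ≥ 3) = C(6,3)·0.30^3·0.70^3 + C(6,4)·0.30^4·0.70^2 + C(6,5)·0.30^5·0.70^1 + C(6,6)·0.30^6·0.70^0.
= 0.185220 + 0.059535 + 0.010206 + 0.000729 = 0.2557.

P = 0.2557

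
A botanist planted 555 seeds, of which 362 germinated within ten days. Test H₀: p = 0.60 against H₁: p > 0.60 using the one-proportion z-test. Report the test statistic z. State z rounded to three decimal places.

p̂ = 362/555 = 0.65225.
SE₀ = √(0.60·0.40/555) = 0.020795.
z = (0.65225 − 0.60)/0.020795 = 0.05225/0.020795 = 2.513.

z = 2.513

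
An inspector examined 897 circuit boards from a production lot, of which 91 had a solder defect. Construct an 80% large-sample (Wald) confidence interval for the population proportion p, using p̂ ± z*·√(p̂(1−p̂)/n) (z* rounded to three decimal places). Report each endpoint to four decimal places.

With x = 91 successes in n = 897, p̂ = 0.10145.
Standard error of p̂: √(0.091157/897) = √0.000101625 = 0.010081.
z* = 1.282 at the 80% level.
Margin = 1.282·0.010081 = 0.01292.
Interval: 0.10145 ± 0.01292 → (0.0885, 0.1144).

(0.0885, 0.1144)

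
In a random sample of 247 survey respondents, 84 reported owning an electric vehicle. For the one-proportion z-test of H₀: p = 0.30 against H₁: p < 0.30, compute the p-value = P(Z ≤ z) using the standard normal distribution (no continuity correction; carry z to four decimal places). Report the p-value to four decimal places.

p-value = 0.9154

With x = 84 successes in n = 247, p̂ = 0.34008.
Null standard error: √(0.30·0.70/247) = √0.000850202 = 0.029158.
z = (p̂ − p₀)/SE = (84/247 − 0.30)/0.029158 ≈ 1.3746.
p-value = P(Z ≤ z) with z = 1.3746 → 0.9154.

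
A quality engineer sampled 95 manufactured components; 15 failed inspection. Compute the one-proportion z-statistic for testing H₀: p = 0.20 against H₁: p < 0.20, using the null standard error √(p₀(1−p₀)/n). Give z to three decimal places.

z = -1.026

The sample proportion is 15/95 = 0.15789.
SE₀ = √(0.20·0.80/95) = 0.041039.
z = (p̂ − p₀)/SE = (0.15789 − 0.20)/0.041039 = -1.026.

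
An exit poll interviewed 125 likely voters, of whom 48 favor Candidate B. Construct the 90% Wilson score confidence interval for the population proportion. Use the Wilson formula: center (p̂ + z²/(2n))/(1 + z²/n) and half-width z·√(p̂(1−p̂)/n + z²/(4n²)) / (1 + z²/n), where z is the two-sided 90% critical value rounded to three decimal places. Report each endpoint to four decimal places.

(0.3156, 0.4573)

p̂ = 48/125 = 0.38400; z = 1.645, so z² = 2.706025.
1 + z²/n = 1.021648.
Center = (0.38400 + 0.010824)/1.021648 = 0.38646.
Radicand: p̂(1−p̂)/n + z²/(4n²) = 0.001892352 + 0.000043296 = 0.001935648.
Half-width = 1.645·√0.001935648/1.021648 = 0.07084.
CI: 0.38646 ± 0.07084 = (0.3156, 0.4573).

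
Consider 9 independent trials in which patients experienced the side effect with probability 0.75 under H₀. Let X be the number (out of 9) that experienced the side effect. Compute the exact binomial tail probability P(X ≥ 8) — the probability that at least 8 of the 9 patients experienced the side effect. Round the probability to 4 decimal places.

P = 0.3003

X is binomial with n = 9 and p = 0.75.
P(X ≥ 8) = C(9,8)·0.75^8·0.25^1 + C(9,9)·0.75^9·0.25^0.
= 0.225254 + 0.075085 = 0.3003.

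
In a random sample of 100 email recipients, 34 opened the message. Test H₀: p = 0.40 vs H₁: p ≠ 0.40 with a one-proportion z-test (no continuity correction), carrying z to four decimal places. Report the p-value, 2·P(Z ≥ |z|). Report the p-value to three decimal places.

With x = 34 successes in n = 100, p̂ = 0.34000.
Under H₀, SE = √(p₀(1−p₀)/n) = √(0.40·0.60/100) = √0.002400000 = 0.048990.
z = (p̂ − p₀)/SE = (34/100 − 0.40)/0.048990 ≈ -1.2247.
p-value = 2·P(Z ≥ |z|) with z = -1.2247 → 0.221.

p-value = 0.221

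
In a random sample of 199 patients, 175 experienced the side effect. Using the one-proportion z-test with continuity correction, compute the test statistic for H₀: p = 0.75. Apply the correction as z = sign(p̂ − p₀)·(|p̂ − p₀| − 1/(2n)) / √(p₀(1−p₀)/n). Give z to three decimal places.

With x = 175 successes in n = 199, p̂ = 0.87940. p̂ − p₀ = 0.129397.
1/(2n) = 0.002513.
Corrected numerator: |0.129397| − 0.002513 = 0.126884.
Under H₀, SE = √(p₀(1−p₀)/n) = √(0.75·0.25/199) = √0.000942211 = 0.030695.
z = (+)0.126884/0.030695 = 4.134.

z = 4.134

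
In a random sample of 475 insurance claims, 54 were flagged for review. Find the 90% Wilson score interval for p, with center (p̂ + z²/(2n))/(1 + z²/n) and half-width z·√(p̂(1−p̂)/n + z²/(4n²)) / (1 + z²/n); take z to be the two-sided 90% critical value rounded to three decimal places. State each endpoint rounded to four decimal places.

p̂ = 54/475 = 0.11368; z = 1.645, so z² = 2.706025.
1 + z²/n = 1.005697.
Center = (0.11368 + 0.002848)/1.005697 = 0.11587.
Radicand: p̂(1−p̂)/n + z²/(4n²) = 0.000212127 + 0.000002998 = 0.000215125.
Half-width = 1.645·√0.000215125/1.005697 = 0.02399.
Interval: 0.11587 ± 0.02399 → (0.0919, 0.1399).

(0.0919, 0.1399)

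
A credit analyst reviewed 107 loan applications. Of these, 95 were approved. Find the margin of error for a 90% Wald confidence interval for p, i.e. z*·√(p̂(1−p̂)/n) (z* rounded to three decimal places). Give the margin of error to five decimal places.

With x = 95 successes in n = 107, p̂ = 0.88785.
SE = √(p̂(1−p̂)/n) = √(0.099572/107) = 0.030505.
The 90% critical value is z* = 1.645.
Margin of error = z*·SE = 1.645 × 0.030505 = 0.05018.

ME = 0.05018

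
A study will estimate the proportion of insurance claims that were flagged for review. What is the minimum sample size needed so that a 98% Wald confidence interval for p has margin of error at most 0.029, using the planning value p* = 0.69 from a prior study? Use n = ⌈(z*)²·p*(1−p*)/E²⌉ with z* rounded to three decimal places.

n = 1377

z* = 2.326 at the 98% level.
p*(1−p*) = 0.2139.
(z*)²·p*(1−p*)/E² = 5.410276·0.2139/0.000841 = 1376.050.
Rounding up, n = 1377.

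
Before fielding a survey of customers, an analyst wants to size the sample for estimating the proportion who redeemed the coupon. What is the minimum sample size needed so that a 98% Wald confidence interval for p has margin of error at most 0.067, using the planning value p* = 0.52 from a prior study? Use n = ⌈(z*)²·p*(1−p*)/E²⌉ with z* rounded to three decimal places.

The 98% critical value is z* = 2.326.
p*(1−p*) = 0.2496.
Required n before rounding: 5.410276 × 0.2496 / 0.067² = 300.825.
Rounding up, n = 301.

n = 301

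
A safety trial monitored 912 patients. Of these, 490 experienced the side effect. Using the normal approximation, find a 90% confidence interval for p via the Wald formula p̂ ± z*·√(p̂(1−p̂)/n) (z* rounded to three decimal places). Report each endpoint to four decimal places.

(0.5101, 0.5644)

With x = 490 successes in n = 912, p̂ = 0.53728.
SE = √(p̂(1−p̂)/n) = √(0.248610/912) = 0.016511.
The 90% critical value is z* = 1.645.
Margin = 1.645·0.016511 = 0.02716.
Interval: 0.53728 ± 0.02716 → (0.5101, 0.5644).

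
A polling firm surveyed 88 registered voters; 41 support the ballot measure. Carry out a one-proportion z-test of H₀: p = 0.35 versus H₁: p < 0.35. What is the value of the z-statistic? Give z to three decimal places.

The sample proportion is 41/88 = 0.46591.
Under H₀, SE = √(p₀(1−p₀)/n) = √(0.35·0.65/88) = √0.002585227 = 0.050845.
Test statistic: z = 0.11591/0.050845 = 2.280.

z = 2.280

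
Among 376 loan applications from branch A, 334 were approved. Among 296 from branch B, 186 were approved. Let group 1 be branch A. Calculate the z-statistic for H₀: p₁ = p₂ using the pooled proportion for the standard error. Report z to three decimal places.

p̂₁ = 334/376 = 0.88830, p̂₂ = 186/296 = 0.62838.
Pooled p̂ = (334+186)/(376+296) = 520/672 = 0.77381.
SE = √[p̂(1−p̂)(1/n₁+1/n₂)] = √[0.77381·0.22619·(1/376+1/296)] ≈ 0.032509.
z = (p̂₁ − p̂₂)/SE = (0.88830 − 0.62838)/0.032509 = 0.25992/0.032509 = 7.995.

z = 7.995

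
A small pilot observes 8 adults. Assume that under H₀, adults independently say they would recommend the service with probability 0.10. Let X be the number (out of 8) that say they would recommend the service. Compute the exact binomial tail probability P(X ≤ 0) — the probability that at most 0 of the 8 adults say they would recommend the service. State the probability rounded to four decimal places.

P = 0.4305

X ~ Binomial(n=8, p=0.10).
P(X ≤ 0) = C(8,0)·0.10^0·0.90^8.
= 0.430467 = 0.4305.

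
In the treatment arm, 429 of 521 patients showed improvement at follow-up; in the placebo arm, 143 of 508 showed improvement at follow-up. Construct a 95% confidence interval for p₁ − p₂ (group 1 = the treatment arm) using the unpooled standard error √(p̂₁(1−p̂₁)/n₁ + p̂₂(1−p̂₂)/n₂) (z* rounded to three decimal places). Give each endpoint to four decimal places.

(0.4909, 0.5929)

p̂₁ = 0.82342, p̂₂ = 0.28150, so the observed difference is 0.54192.
SE = √(0.000279082 + 0.000398142) = √0.000677224 = 0.026024.
For 95% confidence, z* = 1.960. Margin of error = 0.05101.
So the interval runs from 0.4909 to 0.5929.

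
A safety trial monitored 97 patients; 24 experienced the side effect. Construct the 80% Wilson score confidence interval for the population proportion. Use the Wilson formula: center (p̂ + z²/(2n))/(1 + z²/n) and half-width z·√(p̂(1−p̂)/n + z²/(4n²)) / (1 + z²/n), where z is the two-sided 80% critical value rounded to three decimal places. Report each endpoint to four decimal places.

(0.1958, 0.3075)

Here p̂ = 24/97 = 0.24742 and z = 1.282 (z² = 1.643524).
1 + z²/n = 1.016944.
Center = (0.24742 + 0.008472)/1.016944 = 0.25163.
Radicand: p̂(1−p̂)/n + z²/(4n²) = 0.001919636 + 0.000043669 = 0.001963305.
Half-width = z·√(radicand)/denom = 1.282·0.044309/1.016944 = 0.05586.
CI: 0.25163 ± 0.05586 = (0.1958, 0.3075).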